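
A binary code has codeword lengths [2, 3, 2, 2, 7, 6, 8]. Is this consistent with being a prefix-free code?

Kraft inequality: Σ 2^(-l_i) ≤ 1 for prefix-free code
Calculating: 2^(-2) + 2^(-3) + 2^(-2) + 2^(-2) + 2^(-7) + 2^(-6) + 2^(-8)
= 0.25 + 0.125 + 0.25 + 0.25 + 0.0078125 + 0.015625 + 0.00390625
= 0.9023
Since 0.9023 ≤ 1, prefix-free code exists


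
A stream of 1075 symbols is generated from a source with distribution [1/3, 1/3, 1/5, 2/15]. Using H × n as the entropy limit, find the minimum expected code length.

Entropy H = 1.9086 bits/symbol
Minimum bits = H × n = 1.9086 × 1075
= 2051.76 bits


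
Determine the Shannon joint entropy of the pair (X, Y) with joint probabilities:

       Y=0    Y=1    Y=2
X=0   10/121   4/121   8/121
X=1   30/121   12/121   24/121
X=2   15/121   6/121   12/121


H(X,Y) = -Σ p(x,y) log₂ p(x,y)
  p(0,0)=10/121: -0.0826 × log₂(0.0826) = 0.2973
  p(0,1)=4/121: -0.0331 × log₂(0.0331) = 0.1626
  p(0,2)=8/121: -0.0661 × log₂(0.0661) = 0.2591
  p(1,0)=30/121: -0.2479 × log₂(0.2479) = 0.4988
  p(1,1)=12/121: -0.0992 × log₂(0.0992) = 0.3306
  p(1,2)=24/121: -0.1983 × log₂(0.1983) = 0.4629
  p(2,0)=15/121: -0.1240 × log₂(0.1240) = 0.3734
  p(2,1)=6/121: -0.0496 × log₂(0.0496) = 0.2149
  p(2,2)=12/121: -0.0992 × log₂(0.0992) = 0.3306
H(X,Y) = 2.9303 bits


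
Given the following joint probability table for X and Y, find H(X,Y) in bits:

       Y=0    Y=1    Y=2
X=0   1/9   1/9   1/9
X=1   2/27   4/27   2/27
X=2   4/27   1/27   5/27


H(X,Y) = -Σ p(x,y) log₂ p(x,y)
  p(0,0)=1/9: -0.1111 × log₂(0.1111) = 0.3522
  p(0,1)=1/9: -0.1111 × log₂(0.1111) = 0.3522
  p(0,2)=1/9: -0.1111 × log₂(0.1111) = 0.3522
  p(1,0)=2/27: -0.0741 × log₂(0.0741) = 0.2781
  p(1,1)=4/27: -0.1481 × log₂(0.1481) = 0.4081
  p(1,2)=2/27: -0.0741 × log₂(0.0741) = 0.2781
  p(2,0)=4/27: -0.1481 × log₂(0.1481) = 0.4081
  p(2,1)=1/27: -0.0370 × log₂(0.0370) = 0.1761
  p(2,2)=5/27: -0.1852 × log₂(0.1852) = 0.4505
H(X,Y) = 3.0558 bits


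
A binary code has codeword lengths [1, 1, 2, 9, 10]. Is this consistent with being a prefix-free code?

Kraft inequality: Σ 2^(-l_i) ≤ 1 for prefix-free code
Calculating: 2^(-1) + 2^(-1) + 2^(-2) + 2^(-9) + 2^(-10)
= 0.5 + 0.5 + 0.25 + 0.001953125 + 0.0009765625
= 1.2529
Since 1.2529 > 1, prefix-free code does not exist


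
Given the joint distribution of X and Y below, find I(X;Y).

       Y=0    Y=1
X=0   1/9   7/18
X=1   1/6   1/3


H(X) = 1.0000, H(Y) = 0.8524, H(X,Y) = 1.8413
I(X;Y) = H(X) + H(Y) - H(X,Y) = 0.0112 bits


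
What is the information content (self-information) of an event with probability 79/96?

Information content I(x) = -log₂(p(x))
I = -log₂(79/96) = -log₂(0.8229)
I = 0.2812 bits


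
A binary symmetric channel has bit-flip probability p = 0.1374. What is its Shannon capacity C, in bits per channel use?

For BSC with error probability p:
C = 1 - H(p) where H(p) is binary entropy
H(0.1374) = -0.1374 × log₂(0.1374) - 0.8626 × log₂(0.8626)
H(p) = 0.5774
C = 1 - 0.5774 = 0.4226 bits/use


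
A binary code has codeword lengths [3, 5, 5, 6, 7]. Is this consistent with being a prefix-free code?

Kraft inequality: Σ 2^(-l_i) ≤ 1 for prefix-free code
Calculating: 2^(-3) + 2^(-5) + 2^(-5) + 2^(-6) + 2^(-7)
= 0.125 + 0.03125 + 0.03125 + 0.015625 + 0.0078125
= 0.2109
Since 0.2109 ≤ 1, prefix-free code exists


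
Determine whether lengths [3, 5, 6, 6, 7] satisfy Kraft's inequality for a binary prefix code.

Kraft inequality: Σ 2^(-l_i) ≤ 1 for prefix-free code
Calculating: 2^(-3) + 2^(-5) + 2^(-6) + 2^(-6) + 2^(-7)
= 0.125 + 0.03125 + 0.015625 + 0.015625 + 0.0078125
= 0.1953
Since 0.1953 ≤ 1, prefix-free code exists


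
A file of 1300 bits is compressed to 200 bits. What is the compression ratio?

Compression ratio = Original / Compressed
= 1300 / 200 = 6.50:1


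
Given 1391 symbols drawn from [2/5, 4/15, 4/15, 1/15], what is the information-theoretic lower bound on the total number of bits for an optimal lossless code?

Entropy H = 1.8062 bits/symbol
Minimum bits = H × n = 1.8062 × 1391
= 2512.48 bits


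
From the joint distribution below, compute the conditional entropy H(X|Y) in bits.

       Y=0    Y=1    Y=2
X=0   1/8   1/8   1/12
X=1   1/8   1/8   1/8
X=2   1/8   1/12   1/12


H(X|Y) = Σ_y p(y) H(X|Y=y)
  p(Y=0) = 3/8, H(X|Y=0) = 1.5850
  p(Y=1) = 1/3, H(X|Y=1) = 1.5613
  p(Y=2) = 7/24, H(X|Y=2) = 1.5567
H(X|Y) = 0.3750×1.5850 + 0.3333×1.5613 + 0.2917×1.5567 = 1.5688 bits


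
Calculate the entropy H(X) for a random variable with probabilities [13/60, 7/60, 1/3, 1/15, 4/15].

H(X) = -Σ p(x) log₂ p(x)
  -13/60 × log₂(13/60) = 0.4781
  -7/60 × log₂(7/60) = 0.3616
  -1/3 × log₂(1/3) = 0.5283
  -1/15 × log₂(1/15) = 0.2605
  -4/15 × log₂(4/15) = 0.5085
H(X) = 2.1370 bits


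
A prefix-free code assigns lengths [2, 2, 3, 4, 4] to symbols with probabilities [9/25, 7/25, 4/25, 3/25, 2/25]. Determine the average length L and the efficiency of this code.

Average length L = Σ p_i × l_i = 2.5600 bits
Entropy H = 2.1264 bits
Efficiency η = H/L × 100% = 83.06%


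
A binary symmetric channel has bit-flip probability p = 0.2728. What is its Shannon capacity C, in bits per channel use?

For BSC with error probability p:
C = 1 - H(p) where H(p) is binary entropy
H(0.2728) = -0.2728 × log₂(0.2728) - 0.7272 × log₂(0.7272)
H(p) = 0.8455
C = 1 - 0.8455 = 0.1545 bits/use


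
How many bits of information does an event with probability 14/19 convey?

Information content I(x) = -log₂(p(x))
I = -log₂(14/19) = -log₂(0.7368)
I = 0.4406 bits


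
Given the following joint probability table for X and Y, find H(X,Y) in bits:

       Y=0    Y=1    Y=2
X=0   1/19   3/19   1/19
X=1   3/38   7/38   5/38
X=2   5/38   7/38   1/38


H(X,Y) = -Σ p(x,y) log₂ p(x,y)
  p(0,0)=1/19: -0.0526 × log₂(0.0526) = 0.2236
  p(0,1)=3/19: -0.1579 × log₂(0.1579) = 0.4205
  p(0,2)=1/19: -0.0526 × log₂(0.0526) = 0.2236
  p(1,0)=3/38: -0.0789 × log₂(0.0789) = 0.2892
  p(1,1)=7/38: -0.1842 × log₂(0.1842) = 0.4496
  p(1,2)=5/38: -0.1316 × log₂(0.1316) = 0.3850
  p(2,0)=5/38: -0.1316 × log₂(0.1316) = 0.3850
  p(2,1)=7/38: -0.1842 × log₂(0.1842) = 0.4496
  p(2,2)=1/38: -0.0263 × log₂(0.0263) = 0.1381
H(X,Y) = 2.9641 bits


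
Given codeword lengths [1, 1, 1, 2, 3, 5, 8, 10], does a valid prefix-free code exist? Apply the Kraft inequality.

Kraft inequality: Σ 2^(-l_i) ≤ 1 for prefix-free code
Calculating: 2^(-1) + 2^(-1) + 2^(-1) + 2^(-2) + 2^(-3) + 2^(-5) + 2^(-8) + 2^(-10)
= 0.5 + 0.5 + 0.5 + 0.25 + 0.125 + 0.03125 + 0.00390625 + 0.0009765625
= 1.9111
Since 1.9111 > 1, prefix-free code does not exist


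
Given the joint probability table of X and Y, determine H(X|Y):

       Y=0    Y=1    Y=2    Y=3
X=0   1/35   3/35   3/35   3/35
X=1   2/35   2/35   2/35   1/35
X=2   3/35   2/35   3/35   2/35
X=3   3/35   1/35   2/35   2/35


H(X|Y) = Σ_y p(y) H(X|Y=y)
  p(Y=0) = 9/35, H(X|Y=0) = 1.8911
  p(Y=1) = 8/35, H(X|Y=1) = 1.9056
  p(Y=2) = 2/7, H(X|Y=2) = 1.9710
  p(Y=3) = 8/35, H(X|Y=3) = 1.9056
H(X|Y) = 0.2571×1.8911 + 0.2286×1.9056 + 0.2857×1.9710 + 0.2286×1.9056 = 1.9206 bits


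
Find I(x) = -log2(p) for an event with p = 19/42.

Information content I(x) = -log₂(p(x))
I = -log₂(19/42) = -log₂(0.4524)
I = 1.1444 bits


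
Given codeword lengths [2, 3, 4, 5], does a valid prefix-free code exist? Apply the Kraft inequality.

Kraft inequality: Σ 2^(-l_i) ≤ 1 for prefix-free code
Calculating: 2^(-2) + 2^(-3) + 2^(-4) + 2^(-5)
= 0.25 + 0.125 + 0.0625 + 0.03125
= 0.4688
Since 0.4688 ≤ 1, prefix-free code exists


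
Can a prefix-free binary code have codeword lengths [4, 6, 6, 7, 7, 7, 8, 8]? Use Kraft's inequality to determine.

Kraft inequality: Σ 2^(-l_i) ≤ 1 for prefix-free code
Calculating: 2^(-4) + 2^(-6) + 2^(-6) + 2^(-7) + 2^(-7) + 2^(-7) + 2^(-8) + 2^(-8)
= 0.0625 + 0.015625 + 0.015625 + 0.0078125 + 0.0078125 + 0.0078125 + 0.00390625 + 0.00390625
= 0.1250
Since 0.1250 ≤ 1, prefix-free code exists


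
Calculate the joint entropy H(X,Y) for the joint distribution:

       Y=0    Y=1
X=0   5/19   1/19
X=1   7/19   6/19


H(X,Y) = -Σ p(x,y) log₂ p(x,y)
  p(0,0)=5/19: -0.2632 × log₂(0.2632) = 0.5068
  p(0,1)=1/19: -0.0526 × log₂(0.0526) = 0.2236
  p(1,0)=7/19: -0.3684 × log₂(0.3684) = 0.5307
  p(1,1)=6/19: -0.3158 × log₂(0.3158) = 0.5251
H(X,Y) = 1.7863 bits


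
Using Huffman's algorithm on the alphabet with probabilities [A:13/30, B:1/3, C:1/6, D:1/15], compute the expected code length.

Huffman tree construction:
Combine smallest probabilities repeatedly
Resulting codes:
  A: 0 (length 1)
  B: 11 (length 2)
  C: 101 (length 3)
  D: 100 (length 3)
Average length = Σ p(s) × length(s) = 1.8000 bits


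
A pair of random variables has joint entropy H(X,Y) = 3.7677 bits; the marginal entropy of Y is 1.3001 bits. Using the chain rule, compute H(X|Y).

Chain rule: H(X,Y) = H(X|Y) + H(Y)
H(X|Y) = H(X,Y) - H(Y) = 3.7677 - 1.3001 = 2.4676 bits


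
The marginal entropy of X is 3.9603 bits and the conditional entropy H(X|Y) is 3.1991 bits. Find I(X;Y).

I(X;Y) = H(X) - H(X|Y)
I(X;Y) = 3.9603 - 3.1991 = 0.7612 bits


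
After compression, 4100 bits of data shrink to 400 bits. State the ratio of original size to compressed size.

Compression ratio = Original / Compressed
= 4100 / 400 = 10.25:1


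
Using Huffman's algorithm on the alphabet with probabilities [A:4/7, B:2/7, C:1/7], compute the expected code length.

Huffman tree construction:
Combine smallest probabilities repeatedly
Resulting codes:
  A: 1 (length 1)
  B: 01 (length 2)
  C: 00 (length 2)
Average length = Σ p(s) × length(s) = 1.4286 bits


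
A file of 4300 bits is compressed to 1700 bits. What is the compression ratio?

Compression ratio = Original / Compressed
= 4300 / 1700 = 2.53:1


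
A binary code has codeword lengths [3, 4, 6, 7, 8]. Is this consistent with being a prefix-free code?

Kraft inequality: Σ 2^(-l_i) ≤ 1 for prefix-free code
Calculating: 2^(-3) + 2^(-4) + 2^(-6) + 2^(-7) + 2^(-8)
= 0.125 + 0.0625 + 0.015625 + 0.0078125 + 0.00390625
= 0.2148
Since 0.2148 ≤ 1, prefix-free code exists


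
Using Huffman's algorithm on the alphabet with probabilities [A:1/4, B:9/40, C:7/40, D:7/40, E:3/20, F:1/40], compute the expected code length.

Huffman tree construction:
Combine smallest probabilities repeatedly
Resulting codes:
  A: 10 (length 2)
  B: 01 (length 2)
  C: 110 (length 3)
  D: 111 (length 3)
  E: 001 (length 3)
  F: 000 (length 3)
Average length = Σ p(s) × length(s) = 2.5250 bits


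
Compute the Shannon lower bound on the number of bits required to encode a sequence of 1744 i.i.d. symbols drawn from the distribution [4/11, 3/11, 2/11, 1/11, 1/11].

Entropy H = 2.1181 bits/symbol
Minimum bits = H × n = 2.1181 × 1744
= 3693.93 bits


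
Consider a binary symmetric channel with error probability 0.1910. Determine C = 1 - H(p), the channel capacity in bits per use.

For BSC with error probability p:
C = 1 - H(p) where H(p) is binary entropy
H(0.1910) = -0.1910 × log₂(0.1910) - 0.8090 × log₂(0.8090)
H(p) = 0.7036
C = 1 - 0.7036 = 0.2964 bits/use


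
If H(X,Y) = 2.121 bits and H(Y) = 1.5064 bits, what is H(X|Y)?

Chain rule: H(X,Y) = H(X|Y) + H(Y)
H(X|Y) = H(X,Y) - H(Y) = 2.121 - 1.5064 = 0.6146 bits


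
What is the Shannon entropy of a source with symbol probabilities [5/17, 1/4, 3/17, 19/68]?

H(X) = -Σ p(x) log₂ p(x)
  -5/17 × log₂(5/17) = 0.5193
  -1/4 × log₂(1/4) = 0.5000
  -3/17 × log₂(3/17) = 0.4416
  -19/68 × log₂(19/68) = 0.5140
H(X) = 1.9749 bits


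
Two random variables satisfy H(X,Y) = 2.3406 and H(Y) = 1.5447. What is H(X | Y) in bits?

Chain rule: H(X,Y) = H(X|Y) + H(Y)
H(X|Y) = H(X,Y) - H(Y) = 2.3406 - 1.5447 = 0.7959 bits


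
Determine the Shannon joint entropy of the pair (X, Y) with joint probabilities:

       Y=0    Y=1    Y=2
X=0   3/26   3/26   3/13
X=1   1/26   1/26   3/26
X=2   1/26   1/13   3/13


H(X,Y) = -Σ p(x,y) log₂ p(x,y)
  p(0,0)=3/26: -0.1154 × log₂(0.1154) = 0.3595
  p(0,1)=3/26: -0.1154 × log₂(0.1154) = 0.3595
  p(0,2)=3/13: -0.2308 × log₂(0.2308) = 0.4882
  p(1,0)=1/26: -0.0385 × log₂(0.0385) = 0.1808
  p(1,1)=1/26: -0.0385 × log₂(0.0385) = 0.1808
  p(1,2)=3/26: -0.1154 × log₂(0.1154) = 0.3595
  p(2,0)=1/26: -0.0385 × log₂(0.0385) = 0.1808
  p(2,1)=1/13: -0.0769 × log₂(0.0769) = 0.2846
  p(2,2)=3/13: -0.2308 × log₂(0.2308) = 0.4882
H(X,Y) = 2.8818 bits


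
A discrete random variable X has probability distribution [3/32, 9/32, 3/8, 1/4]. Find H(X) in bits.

H(X) = -Σ p(x) log₂ p(x)
  -3/32 × log₂(3/32) = 0.3202
  -9/32 × log₂(9/32) = 0.5147
  -3/8 × log₂(3/8) = 0.5306
  -1/4 × log₂(1/4) = 0.5000
H(X) = 1.8655 bits


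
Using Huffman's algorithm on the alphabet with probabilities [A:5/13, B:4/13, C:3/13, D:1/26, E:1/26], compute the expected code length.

Huffman tree construction:
Combine smallest probabilities repeatedly
Resulting codes:
  A: 0 (length 1)
  B: 10 (length 2)
  C: 111 (length 3)
  D: 1100 (length 4)
  E: 1101 (length 4)
Average length = Σ p(s) × length(s) = 2.0000 bits


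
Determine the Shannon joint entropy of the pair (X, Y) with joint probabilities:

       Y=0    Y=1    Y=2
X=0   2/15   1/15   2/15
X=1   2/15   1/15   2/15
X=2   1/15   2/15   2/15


H(X,Y) = -Σ p(x,y) log₂ p(x,y)
  p(0,0)=2/15: -0.1333 × log₂(0.1333) = 0.3876
  p(0,1)=1/15: -0.0667 × log₂(0.0667) = 0.2605
  p(0,2)=2/15: -0.1333 × log₂(0.1333) = 0.3876
  p(1,0)=2/15: -0.1333 × log₂(0.1333) = 0.3876
  p(1,1)=1/15: -0.0667 × log₂(0.0667) = 0.2605
  p(1,2)=2/15: -0.1333 × log₂(0.1333) = 0.3876
  p(2,0)=1/15: -0.0667 × log₂(0.0667) = 0.2605
  p(2,1)=2/15: -0.1333 × log₂(0.1333) = 0.3876
  p(2,2)=2/15: -0.1333 × log₂(0.1333) = 0.3876
H(X,Y) = 3.1069 bits


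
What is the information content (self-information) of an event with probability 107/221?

Information content I(x) = -log₂(p(x))
I = -log₂(107/221) = -log₂(0.4842)
I = 1.0464 bits


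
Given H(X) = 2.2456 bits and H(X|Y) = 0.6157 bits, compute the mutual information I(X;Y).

I(X;Y) = H(X) - H(X|Y)
I(X;Y) = 2.2456 - 0.6157 = 1.6299 bits


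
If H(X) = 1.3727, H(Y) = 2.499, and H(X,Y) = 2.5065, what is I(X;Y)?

I(X;Y) = H(X) + H(Y) - H(X,Y)
I(X;Y) = 1.3727 + 2.499 - 2.5065 = 1.3652 bits


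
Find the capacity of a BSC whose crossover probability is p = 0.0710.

For BSC with error probability p:
C = 1 - H(p) where H(p) is binary entropy
H(0.0710) = -0.0710 × log₂(0.0710) - 0.9290 × log₂(0.9290)
H(p) = 0.3696
C = 1 - 0.3696 = 0.6304 bits/use


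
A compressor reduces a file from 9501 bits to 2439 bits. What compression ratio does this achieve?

Compression ratio = Original / Compressed
= 9501 / 2439 = 3.90:1


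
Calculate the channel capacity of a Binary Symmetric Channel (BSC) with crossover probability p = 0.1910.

For BSC with error probability p:
C = 1 - H(p) where H(p) is binary entropy
H(0.1910) = -0.1910 × log₂(0.1910) - 0.8090 × log₂(0.8090)
H(p) = 0.7036
C = 1 - 0.7036 = 0.2964 bits/use


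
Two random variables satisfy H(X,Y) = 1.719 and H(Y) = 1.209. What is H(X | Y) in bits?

Chain rule: H(X,Y) = H(X|Y) + H(Y)
H(X|Y) = H(X,Y) - H(Y) = 1.719 - 1.209 = 0.51 bits


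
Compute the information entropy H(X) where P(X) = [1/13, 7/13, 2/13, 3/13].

H(X) = -Σ p(x) log₂ p(x)
  -1/13 × log₂(1/13) = 0.2846
  -7/13 × log₂(7/13) = 0.4809
  -2/13 × log₂(2/13) = 0.4155
  -3/13 × log₂(3/13) = 0.4882
H(X) = 1.6692 bits


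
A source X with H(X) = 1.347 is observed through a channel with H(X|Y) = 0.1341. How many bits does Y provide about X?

I(X;Y) = H(X) - H(X|Y)
I(X;Y) = 1.347 - 0.1341 = 1.2129 bits


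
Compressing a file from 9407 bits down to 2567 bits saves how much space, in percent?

Space savings = (1 - Compressed/Original) × 100%
= (1 - 2567/9407) × 100%
= 72.71%


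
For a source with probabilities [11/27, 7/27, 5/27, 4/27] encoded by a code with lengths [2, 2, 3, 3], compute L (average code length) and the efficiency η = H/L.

Average length L = Σ p_i × l_i = 2.3333 bits
Entropy H = 1.8914 bits
Efficiency η = H/L × 100% = 81.06%


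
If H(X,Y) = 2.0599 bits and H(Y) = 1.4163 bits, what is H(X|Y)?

Chain rule: H(X,Y) = H(X|Y) + H(Y)
H(X|Y) = H(X,Y) - H(Y) = 2.0599 - 1.4163 = 0.6436 bits


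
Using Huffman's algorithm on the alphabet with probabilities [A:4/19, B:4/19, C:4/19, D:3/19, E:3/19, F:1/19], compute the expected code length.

Huffman tree construction:
Combine smallest probabilities repeatedly
Resulting codes:
  A: 111 (length 3)
  B: 00 (length 2)
  C: 01 (length 2)
  D: 101 (length 3)
  E: 110 (length 3)
  F: 100 (length 3)
Average length = Σ p(s) × length(s) = 2.5789 bits


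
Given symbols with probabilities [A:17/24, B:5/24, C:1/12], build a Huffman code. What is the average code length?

Huffman tree construction:
Combine smallest probabilities repeatedly
Resulting codes:
  A: 1 (length 1)
  B: 01 (length 2)
  C: 00 (length 2)
Average length = Σ p(s) × length(s) = 1.2917 bits


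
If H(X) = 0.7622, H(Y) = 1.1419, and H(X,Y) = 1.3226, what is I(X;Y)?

I(X;Y) = H(X) + H(Y) - H(X,Y)
I(X;Y) = 0.7622 + 1.1419 - 1.3226 = 0.5815 bits


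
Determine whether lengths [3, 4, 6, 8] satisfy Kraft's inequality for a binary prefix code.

Kraft inequality: Σ 2^(-l_i) ≤ 1 for prefix-free code
Calculating: 2^(-3) + 2^(-4) + 2^(-6) + 2^(-8)
= 0.125 + 0.0625 + 0.015625 + 0.00390625
= 0.2070
Since 0.2070 ≤ 1, prefix-free code exists


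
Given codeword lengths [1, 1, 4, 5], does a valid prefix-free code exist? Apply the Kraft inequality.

Kraft inequality: Σ 2^(-l_i) ≤ 1 for prefix-free code
Calculating: 2^(-1) + 2^(-1) + 2^(-4) + 2^(-5)
= 0.5 + 0.5 + 0.0625 + 0.03125
= 1.0938
Since 1.0938 > 1, prefix-free code does not exist


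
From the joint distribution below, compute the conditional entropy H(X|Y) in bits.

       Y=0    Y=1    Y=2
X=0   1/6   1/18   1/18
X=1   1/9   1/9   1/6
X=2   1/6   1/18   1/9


H(X|Y) = Σ_y p(y) H(X|Y=y)
  p(Y=0) = 4/9, H(X|Y=0) = 1.5613
  p(Y=1) = 2/9, H(X|Y=1) = 1.5000
  p(Y=2) = 1/3, H(X|Y=2) = 1.4591
H(X|Y) = 0.4444×1.5613 + 0.2222×1.5000 + 0.3333×1.4591 = 1.5136 bits


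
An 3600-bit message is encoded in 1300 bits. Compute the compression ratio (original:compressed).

Compression ratio = Original / Compressed
= 3600 / 1300 = 2.77:1


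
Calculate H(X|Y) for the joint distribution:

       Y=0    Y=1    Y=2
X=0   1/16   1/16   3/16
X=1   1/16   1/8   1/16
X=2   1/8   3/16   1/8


H(X|Y) = Σ_y p(y) H(X|Y=y)
  p(Y=0) = 1/4, H(X|Y=0) = 1.5000
  p(Y=1) = 3/8, H(X|Y=1) = 1.4591
  p(Y=2) = 3/8, H(X|Y=2) = 1.4591
H(X|Y) = 0.2500×1.5000 + 0.3750×1.4591 + 0.3750×1.4591 = 1.4694 bits


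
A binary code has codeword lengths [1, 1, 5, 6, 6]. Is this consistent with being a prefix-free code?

Kraft inequality: Σ 2^(-l_i) ≤ 1 for prefix-free code
Calculating: 2^(-1) + 2^(-1) + 2^(-5) + 2^(-6) + 2^(-6)
= 0.5 + 0.5 + 0.03125 + 0.015625 + 0.015625
= 1.0625
Since 1.0625 > 1, prefix-free code does not exist


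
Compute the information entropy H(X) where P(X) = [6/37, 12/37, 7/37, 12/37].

H(X) = -Σ p(x) log₂ p(x)
  -6/37 × log₂(6/37) = 0.4256
  -12/37 × log₂(12/37) = 0.5269
  -7/37 × log₂(7/37) = 0.4545
  -12/37 × log₂(12/37) = 0.5269
H(X) = 1.9338 bits


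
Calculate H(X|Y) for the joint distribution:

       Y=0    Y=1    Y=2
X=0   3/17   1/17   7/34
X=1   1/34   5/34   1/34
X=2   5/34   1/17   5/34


H(X|Y) = Σ_y p(y) H(X|Y=y)
  p(Y=0) = 6/17, H(X|Y=0) = 1.3250
  p(Y=1) = 9/34, H(X|Y=1) = 1.4355
  p(Y=2) = 13/34, H(X|Y=2) = 1.2957
H(X|Y) = 0.3529×1.3250 + 0.2647×1.4355 + 0.3824×1.2957 = 1.3431 bits


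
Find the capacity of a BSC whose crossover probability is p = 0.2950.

For BSC with error probability p:
C = 1 - H(p) where H(p) is binary entropy
H(0.2950) = -0.2950 × log₂(0.2950) - 0.7050 × log₂(0.7050)
H(p) = 0.8751
C = 1 - 0.8751 = 0.1249 bits/use


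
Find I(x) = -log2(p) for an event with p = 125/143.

Information content I(x) = -log₂(p(x))
I = -log₂(125/143) = -log₂(0.8741)
I = 0.1941 bits


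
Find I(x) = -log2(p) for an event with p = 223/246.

Information content I(x) = -log₂(p(x))
I = -log₂(223/246) = -log₂(0.9065)
I = 0.1416 bits


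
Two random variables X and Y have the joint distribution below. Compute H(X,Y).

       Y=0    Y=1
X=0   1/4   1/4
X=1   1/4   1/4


H(X,Y) = -Σ p(x,y) log₂ p(x,y)
  p(0,0)=1/4: -0.2500 × log₂(0.2500) = 0.5000
  p(0,1)=1/4: -0.2500 × log₂(0.2500) = 0.5000
  p(1,0)=1/4: -0.2500 × log₂(0.2500) = 0.5000
  p(1,1)=1/4: -0.2500 × log₂(0.2500) = 0.5000
H(X,Y) = 2.0000 bits


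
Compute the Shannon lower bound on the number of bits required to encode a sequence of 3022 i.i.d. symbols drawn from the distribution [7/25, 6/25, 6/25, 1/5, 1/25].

Entropy H = 2.1526 bits/symbol
Minimum bits = H × n = 2.1526 × 3022
= 6505.25 bits


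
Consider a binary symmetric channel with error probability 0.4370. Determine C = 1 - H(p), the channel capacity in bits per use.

For BSC with error probability p:
C = 1 - H(p) where H(p) is binary entropy
H(0.4370) = -0.4370 × log₂(0.4370) - 0.5630 × log₂(0.5630)
H(p) = 0.9885
C = 1 - 0.9885 = 0.0115 bits/use


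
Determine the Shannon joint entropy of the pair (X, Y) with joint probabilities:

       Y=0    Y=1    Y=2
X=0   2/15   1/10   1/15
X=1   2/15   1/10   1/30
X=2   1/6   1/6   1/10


H(X,Y) = -Σ p(x,y) log₂ p(x,y)
  p(0,0)=2/15: -0.1333 × log₂(0.1333) = 0.3876
  p(0,1)=1/10: -0.1000 × log₂(0.1000) = 0.3322
  p(0,2)=1/15: -0.0667 × log₂(0.0667) = 0.2605
  p(1,0)=2/15: -0.1333 × log₂(0.1333) = 0.3876
  p(1,1)=1/10: -0.1000 × log₂(0.1000) = 0.3322
  p(1,2)=1/30: -0.0333 × log₂(0.0333) = 0.1636
  p(2,0)=1/6: -0.1667 × log₂(0.1667) = 0.4308
  p(2,1)=1/6: -0.1667 × log₂(0.1667) = 0.4308
  p(2,2)=1/10: -0.1000 × log₂(0.1000) = 0.3322
H(X,Y) = 3.0574 bits


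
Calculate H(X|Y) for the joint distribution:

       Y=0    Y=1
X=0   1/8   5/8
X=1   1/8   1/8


H(X|Y) = Σ_y p(y) H(X|Y=y)
  p(Y=0) = 1/4, H(X|Y=0) = 1.0000
  p(Y=1) = 3/4, H(X|Y=1) = 0.6500
H(X|Y) = 0.2500×1.0000 + 0.7500×0.6500 = 0.7375 bits


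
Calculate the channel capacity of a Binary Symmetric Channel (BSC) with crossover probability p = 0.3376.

For BSC with error probability p:
C = 1 - H(p) where H(p) is binary entropy
H(0.3376) = -0.3376 × log₂(0.3376) - 0.6624 × log₂(0.6624)
H(p) = 0.9225
C = 1 - 0.9225 = 0.0775 bits/use


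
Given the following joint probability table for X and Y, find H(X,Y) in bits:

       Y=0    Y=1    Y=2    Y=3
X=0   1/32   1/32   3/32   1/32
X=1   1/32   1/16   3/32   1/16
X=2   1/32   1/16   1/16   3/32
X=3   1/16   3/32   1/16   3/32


H(X,Y) = -Σ p(x,y) log₂ p(x,y)
  p(0,0)=1/32: -0.0312 × log₂(0.0312) = 0.1562
  p(0,1)=1/32: -0.0312 × log₂(0.0312) = 0.1562
  p(0,2)=3/32: -0.0938 × log₂(0.0938) = 0.3202
  p(0,3)=1/32: -0.0312 × log₂(0.0312) = 0.1562
  p(1,0)=1/32: -0.0312 × log₂(0.0312) = 0.1562
  p(1,1)=1/16: -0.0625 × log₂(0.0625) = 0.2500
  p(1,2)=3/32: -0.0938 × log₂(0.0938) = 0.3202
  p(1,3)=1/16: -0.0625 × log₂(0.0625) = 0.2500
  p(2,0)=1/32: -0.0312 × log₂(0.0312) = 0.1562
  p(2,1)=1/16: -0.0625 × log₂(0.0625) = 0.2500
  p(2,2)=1/16: -0.0625 × log₂(0.0625) = 0.2500
  p(2,3)=3/32: -0.0938 × log₂(0.0938) = 0.3202
  p(3,0)=1/16: -0.0625 × log₂(0.0625) = 0.2500
  p(3,1)=3/32: -0.0938 × log₂(0.0938) = 0.3202
  p(3,2)=1/16: -0.0625 × log₂(0.0625) = 0.2500
  p(3,3)=3/32: -0.0938 × log₂(0.0938) = 0.3202
H(X,Y) = 3.8820 bits


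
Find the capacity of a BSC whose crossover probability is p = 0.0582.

For BSC with error probability p:
C = 1 - H(p) where H(p) is binary entropy
H(0.0582) = -0.0582 × log₂(0.0582) - 0.9418 × log₂(0.9418)
H(p) = 0.3203
C = 1 - 0.3203 = 0.6797 bits/use


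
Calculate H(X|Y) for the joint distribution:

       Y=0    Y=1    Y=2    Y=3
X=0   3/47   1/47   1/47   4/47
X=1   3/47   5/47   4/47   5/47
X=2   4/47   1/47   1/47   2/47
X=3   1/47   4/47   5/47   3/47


H(X|Y) = Σ_y p(y) H(X|Y=y)
  p(Y=0) = 11/47, H(X|Y=0) = 1.8676
  p(Y=1) = 11/47, H(X|Y=1) = 1.6767
  p(Y=2) = 11/47, H(X|Y=2) = 1.6767
  p(Y=3) = 14/47, H(X|Y=3) = 1.9242
H(X|Y) = 0.2340×1.8676 + 0.2340×1.6767 + 0.2340×1.6767 + 0.2979×1.9242 = 1.7951 bits


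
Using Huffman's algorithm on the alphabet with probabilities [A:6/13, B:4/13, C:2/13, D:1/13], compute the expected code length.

Huffman tree construction:
Combine smallest probabilities repeatedly
Resulting codes:
  A: 0 (length 1)
  B: 11 (length 2)
  C: 101 (length 3)
  D: 100 (length 3)
Average length = Σ p(s) × length(s) = 1.7692 bits


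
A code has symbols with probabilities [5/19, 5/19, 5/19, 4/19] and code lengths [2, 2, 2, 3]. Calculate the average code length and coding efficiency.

Average length L = Σ p_i × l_i = 2.2105 bits
Entropy H = 1.9938 bits
Efficiency η = H/L × 100% = 90.19%


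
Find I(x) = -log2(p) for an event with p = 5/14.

Information content I(x) = -log₂(p(x))
I = -log₂(5/14) = -log₂(0.3571)
I = 1.4854 bits


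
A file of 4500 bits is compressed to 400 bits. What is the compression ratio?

Compression ratio = Original / Compressed
= 4500 / 400 = 11.25:1


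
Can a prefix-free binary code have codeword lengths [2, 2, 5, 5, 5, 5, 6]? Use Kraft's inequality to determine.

Kraft inequality: Σ 2^(-l_i) ≤ 1 for prefix-free code
Calculating: 2^(-2) + 2^(-2) + 2^(-5) + 2^(-5) + 2^(-5) + 2^(-5) + 2^(-6)
= 0.25 + 0.25 + 0.03125 + 0.03125 + 0.03125 + 0.03125 + 0.015625
= 0.6406
Since 0.6406 ≤ 1, prefix-free code exists


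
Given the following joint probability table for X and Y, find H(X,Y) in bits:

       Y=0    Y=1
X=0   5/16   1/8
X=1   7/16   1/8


H(X,Y) = -Σ p(x,y) log₂ p(x,y)
  p(0,0)=5/16: -0.3125 × log₂(0.3125) = 0.5244
  p(0,1)=1/8: -0.1250 × log₂(0.1250) = 0.3750
  p(1,0)=7/16: -0.4375 × log₂(0.4375) = 0.5218
  p(1,1)=1/8: -0.1250 × log₂(0.1250) = 0.3750
H(X,Y) = 1.7962 bits


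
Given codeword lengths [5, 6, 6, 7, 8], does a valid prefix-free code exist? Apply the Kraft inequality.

Kraft inequality: Σ 2^(-l_i) ≤ 1 for prefix-free code
Calculating: 2^(-5) + 2^(-6) + 2^(-6) + 2^(-7) + 2^(-8)
= 0.03125 + 0.015625 + 0.015625 + 0.0078125 + 0.00390625
= 0.0742
Since 0.0742 ≤ 1, prefix-free code exists


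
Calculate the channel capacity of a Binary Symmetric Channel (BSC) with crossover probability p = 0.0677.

For BSC with error probability p:
C = 1 - H(p) where H(p) is binary entropy
H(0.0677) = -0.0677 × log₂(0.0677) - 0.9323 × log₂(0.9323)
H(p) = 0.3573
C = 1 - 0.3573 = 0.6427 bits/use


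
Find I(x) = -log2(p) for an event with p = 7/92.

Information content I(x) = -log₂(p(x))
I = -log₂(7/92) = -log₂(0.0761)
I = 3.7162 bits


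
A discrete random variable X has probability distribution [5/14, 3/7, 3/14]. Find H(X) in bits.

H(X) = -Σ p(x) log₂ p(x)
  -5/14 × log₂(5/14) = 0.5305
  -3/7 × log₂(3/7) = 0.5239
  -3/14 × log₂(3/14) = 0.4762
H(X) = 1.5306 bits


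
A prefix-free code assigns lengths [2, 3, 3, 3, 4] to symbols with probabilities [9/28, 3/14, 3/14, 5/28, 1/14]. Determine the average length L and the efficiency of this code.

Average length L = Σ p_i × l_i = 2.7500 bits
Entropy H = 2.1946 bits
Efficiency η = H/L × 100% = 79.80%


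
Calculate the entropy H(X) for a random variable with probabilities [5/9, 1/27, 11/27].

H(X) = -Σ p(x) log₂ p(x)
  -5/9 × log₂(5/9) = 0.4711
  -1/27 × log₂(1/27) = 0.1761
  -11/27 × log₂(11/27) = 0.5278
H(X) = 1.1750 bits


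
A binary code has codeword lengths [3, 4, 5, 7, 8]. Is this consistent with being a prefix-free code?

Kraft inequality: Σ 2^(-l_i) ≤ 1 for prefix-free code
Calculating: 2^(-3) + 2^(-4) + 2^(-5) + 2^(-7) + 2^(-8)
= 0.125 + 0.0625 + 0.03125 + 0.0078125 + 0.00390625
= 0.2305
Since 0.2305 ≤ 1, prefix-free code exists


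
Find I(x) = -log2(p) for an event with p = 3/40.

Information content I(x) = -log₂(p(x))
I = -log₂(3/40) = -log₂(0.0750)
I = 3.7370 bits


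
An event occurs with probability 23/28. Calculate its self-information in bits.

Information content I(x) = -log₂(p(x))
I = -log₂(23/28) = -log₂(0.8214)
I = 0.2838 bits


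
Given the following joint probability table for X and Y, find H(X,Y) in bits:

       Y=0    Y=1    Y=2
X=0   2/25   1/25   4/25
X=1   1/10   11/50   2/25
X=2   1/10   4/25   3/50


H(X,Y) = -Σ p(x,y) log₂ p(x,y)
  p(0,0)=2/25: -0.0800 × log₂(0.0800) = 0.2915
  p(0,1)=1/25: -0.0400 × log₂(0.0400) = 0.1858
  p(0,2)=4/25: -0.1600 × log₂(0.1600) = 0.4230
  p(1,0)=1/10: -0.1000 × log₂(0.1000) = 0.3322
  p(1,1)=11/50: -0.2200 × log₂(0.2200) = 0.4806
  p(1,2)=2/25: -0.0800 × log₂(0.0800) = 0.2915
  p(2,0)=1/10: -0.1000 × log₂(0.1000) = 0.3322
  p(2,1)=4/25: -0.1600 × log₂(0.1600) = 0.4230
  p(2,2)=3/50: -0.0600 × log₂(0.0600) = 0.2435
H(X,Y) = 3.0033 bits


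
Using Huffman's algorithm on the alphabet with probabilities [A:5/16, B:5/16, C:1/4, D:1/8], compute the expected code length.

Huffman tree construction:
Combine smallest probabilities repeatedly
Resulting codes:
  A: 10 (length 2)
  B: 11 (length 2)
  C: 01 (length 2)
  D: 00 (length 2)
Average length = Σ p(s) × length(s) = 2.0000 bits


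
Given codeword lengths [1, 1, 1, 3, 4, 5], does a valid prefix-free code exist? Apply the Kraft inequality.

Kraft inequality: Σ 2^(-l_i) ≤ 1 for prefix-free code
Calculating: 2^(-1) + 2^(-1) + 2^(-1) + 2^(-3) + 2^(-4) + 2^(-5)
= 0.5 + 0.5 + 0.5 + 0.125 + 0.0625 + 0.03125
= 1.7188
Since 1.7188 > 1, prefix-free code does not exist


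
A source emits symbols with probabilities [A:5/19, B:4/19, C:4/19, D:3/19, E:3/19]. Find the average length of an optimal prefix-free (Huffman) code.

Huffman tree construction:
Combine smallest probabilities repeatedly
Resulting codes:
  A: 10 (length 2)
  B: 00 (length 2)
  C: 01 (length 2)
  D: 110 (length 3)
  E: 111 (length 3)
Average length = Σ p(s) × length(s) = 2.3158 bits


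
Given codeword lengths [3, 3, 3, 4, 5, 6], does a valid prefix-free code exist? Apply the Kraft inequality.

Kraft inequality: Σ 2^(-l_i) ≤ 1 for prefix-free code
Calculating: 2^(-3) + 2^(-3) + 2^(-3) + 2^(-4) + 2^(-5) + 2^(-6)
= 0.125 + 0.125 + 0.125 + 0.0625 + 0.03125 + 0.015625
= 0.4844
Since 0.4844 ≤ 1, prefix-free code exists


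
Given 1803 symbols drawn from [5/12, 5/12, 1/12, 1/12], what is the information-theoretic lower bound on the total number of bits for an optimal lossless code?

Entropy H = 1.6500 bits/symbol
Minimum bits = H × n = 1.6500 × 1803
= 2974.99 bits


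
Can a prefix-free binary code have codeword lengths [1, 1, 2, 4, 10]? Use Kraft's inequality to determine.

Kraft inequality: Σ 2^(-l_i) ≤ 1 for prefix-free code
Calculating: 2^(-1) + 2^(-1) + 2^(-2) + 2^(-4) + 2^(-10)
= 0.5 + 0.5 + 0.25 + 0.0625 + 0.0009765625
= 1.3135
Since 1.3135 > 1, prefix-free code does not exist


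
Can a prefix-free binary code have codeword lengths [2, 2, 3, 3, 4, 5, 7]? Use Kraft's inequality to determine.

Kraft inequality: Σ 2^(-l_i) ≤ 1 for prefix-free code
Calculating: 2^(-2) + 2^(-2) + 2^(-3) + 2^(-3) + 2^(-4) + 2^(-5) + 2^(-7)
= 0.25 + 0.25 + 0.125 + 0.125 + 0.0625 + 0.03125 + 0.0078125
= 0.8516
Since 0.8516 ≤ 1, prefix-free code exists


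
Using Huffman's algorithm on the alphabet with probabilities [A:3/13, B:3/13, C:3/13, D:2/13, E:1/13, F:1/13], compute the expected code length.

Huffman tree construction:
Combine smallest probabilities repeatedly
Resulting codes:
  A: 00 (length 2)
  B: 01 (length 2)
  C: 10 (length 2)
  D: 110 (length 3)
  E: 1110 (length 4)
  F: 1111 (length 4)
Average length = Σ p(s) × length(s) = 2.4615 bits


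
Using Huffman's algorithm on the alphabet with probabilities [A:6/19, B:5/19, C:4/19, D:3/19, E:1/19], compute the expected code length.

Huffman tree construction:
Combine smallest probabilities repeatedly
Resulting codes:
  A: 11 (length 2)
  B: 10 (length 2)
  C: 00 (length 2)
  D: 011 (length 3)
  E: 010 (length 3)
Average length = Σ p(s) × length(s) = 2.2105 bits


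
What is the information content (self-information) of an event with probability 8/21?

Information content I(x) = -log₂(p(x))
I = -log₂(8/21) = -log₂(0.3810)
I = 1.3923 bits


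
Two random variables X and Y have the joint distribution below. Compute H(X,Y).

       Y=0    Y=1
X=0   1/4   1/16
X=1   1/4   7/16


H(X,Y) = -Σ p(x,y) log₂ p(x,y)
  p(0,0)=1/4: -0.2500 × log₂(0.2500) = 0.5000
  p(0,1)=1/16: -0.0625 × log₂(0.0625) = 0.2500
  p(1,0)=1/4: -0.2500 × log₂(0.2500) = 0.5000
  p(1,1)=7/16: -0.4375 × log₂(0.4375) = 0.5218
H(X,Y) = 1.7718 bits


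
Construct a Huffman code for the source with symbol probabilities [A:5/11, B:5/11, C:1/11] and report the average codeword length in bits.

Huffman tree construction:
Combine smallest probabilities repeatedly
Resulting codes:
  A: 11 (length 2)
  B: 0 (length 1)
  C: 10 (length 2)
Average length = Σ p(s) × length(s) = 1.5455 bits


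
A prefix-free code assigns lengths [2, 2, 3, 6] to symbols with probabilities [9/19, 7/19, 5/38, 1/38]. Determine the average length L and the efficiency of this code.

Average length L = Σ p_i × l_i = 2.2368 bits
Entropy H = 1.5645 bits
Efficiency η = H/L × 100% = 69.94%


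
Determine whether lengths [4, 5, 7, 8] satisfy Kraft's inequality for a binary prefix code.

Kraft inequality: Σ 2^(-l_i) ≤ 1 for prefix-free code
Calculating: 2^(-4) + 2^(-5) + 2^(-7) + 2^(-8)
= 0.0625 + 0.03125 + 0.0078125 + 0.00390625
= 0.1055
Since 0.1055 ≤ 1, prefix-free code exists


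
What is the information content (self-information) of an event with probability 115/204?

Information content I(x) = -log₂(p(x))
I = -log₂(115/204) = -log₂(0.5637)
I = 0.8269 bits


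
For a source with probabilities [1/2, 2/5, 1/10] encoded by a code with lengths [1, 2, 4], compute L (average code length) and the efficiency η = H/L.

Average length L = Σ p_i × l_i = 1.7000 bits
Entropy H = 1.3610 bits
Efficiency η = H/L × 100% = 80.06%


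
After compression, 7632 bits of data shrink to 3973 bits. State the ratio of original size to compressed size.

Compression ratio = Original / Compressed
= 7632 / 3973 = 1.92:1


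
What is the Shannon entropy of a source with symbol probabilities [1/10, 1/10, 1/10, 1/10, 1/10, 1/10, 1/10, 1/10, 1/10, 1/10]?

H(X) = -Σ p(x) log₂ p(x)
  -1/10 × log₂(1/10) = 0.3322
  -1/10 × log₂(1/10) = 0.3322
  -1/10 × log₂(1/10) = 0.3322
  -1/10 × log₂(1/10) = 0.3322
  -1/10 × log₂(1/10) = 0.3322
  -1/10 × log₂(1/10) = 0.3322
  -1/10 × log₂(1/10) = 0.3322
  -1/10 × log₂(1/10) = 0.3322
  -1/10 × log₂(1/10) = 0.3322
  -1/10 × log₂(1/10) = 0.3322
H(X) = 3.3219 bits


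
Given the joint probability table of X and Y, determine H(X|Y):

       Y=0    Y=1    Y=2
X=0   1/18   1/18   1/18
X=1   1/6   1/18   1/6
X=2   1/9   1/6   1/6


H(X|Y) = Σ_y p(y) H(X|Y=y)
  p(Y=0) = 1/3, H(X|Y=0) = 1.4591
  p(Y=1) = 5/18, H(X|Y=1) = 1.3710
  p(Y=2) = 7/18, H(X|Y=2) = 1.4488
H(X|Y) = 0.3333×1.4591 + 0.2778×1.3710 + 0.3889×1.4488 = 1.4306 bits


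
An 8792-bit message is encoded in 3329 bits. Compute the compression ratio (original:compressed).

Compression ratio = Original / Compressed
= 8792 / 3329 = 2.64:1


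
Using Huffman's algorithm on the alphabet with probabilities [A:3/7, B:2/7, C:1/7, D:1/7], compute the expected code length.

Huffman tree construction:
Combine smallest probabilities repeatedly
Resulting codes:
  A: 0 (length 1)
  B: 10 (length 2)
  C: 110 (length 3)
  D: 111 (length 3)
Average length = Σ p(s) × length(s) = 1.8571 bits


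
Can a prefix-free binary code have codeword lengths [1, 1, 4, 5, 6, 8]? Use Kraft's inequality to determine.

Kraft inequality: Σ 2^(-l_i) ≤ 1 for prefix-free code
Calculating: 2^(-1) + 2^(-1) + 2^(-4) + 2^(-5) + 2^(-6) + 2^(-8)
= 0.5 + 0.5 + 0.0625 + 0.03125 + 0.015625 + 0.00390625
= 1.1133
Since 1.1133 > 1, prefix-free code does not exist


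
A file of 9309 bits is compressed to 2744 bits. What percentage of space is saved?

Space savings = (1 - Compressed/Original) × 100%
= (1 - 2744/9309) × 100%
= 70.52%


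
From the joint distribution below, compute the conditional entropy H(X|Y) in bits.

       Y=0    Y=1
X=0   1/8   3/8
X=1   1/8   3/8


H(X|Y) = Σ_y p(y) H(X|Y=y)
  p(Y=0) = 1/4, H(X|Y=0) = 1.0000
  p(Y=1) = 3/4, H(X|Y=1) = 1.0000
H(X|Y) = 0.2500×1.0000 + 0.7500×1.0000 = 1.0000 bits


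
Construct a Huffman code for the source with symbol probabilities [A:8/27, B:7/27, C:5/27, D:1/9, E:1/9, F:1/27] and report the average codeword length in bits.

Huffman tree construction:
Combine smallest probabilities repeatedly
Resulting codes:
  A: 11 (length 2)
  B: 01 (length 2)
  C: 00 (length 2)
  D: 1011 (length 4)
  E: 100 (length 3)
  F: 1010 (length 4)
Average length = Σ p(s) × length(s) = 2.4074 bits


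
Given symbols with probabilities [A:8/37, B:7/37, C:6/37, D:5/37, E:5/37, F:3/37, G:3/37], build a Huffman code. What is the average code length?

Huffman tree construction:
Combine smallest probabilities repeatedly
Resulting codes:
  A: 01 (length 2)
  B: 00 (length 2)
  C: 110 (length 3)
  D: 100 (length 3)
  E: 101 (length 3)
  F: 1110 (length 4)
  G: 1111 (length 4)
Average length = Σ p(s) × length(s) = 2.7568 bits


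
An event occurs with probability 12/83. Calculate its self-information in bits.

Information content I(x) = -log₂(p(x))
I = -log₂(12/83) = -log₂(0.1446)
I = 2.7901 bits


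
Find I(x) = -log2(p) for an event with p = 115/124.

Information content I(x) = -log₂(p(x))
I = -log₂(115/124) = -log₂(0.9274)
I = 0.1087 bits


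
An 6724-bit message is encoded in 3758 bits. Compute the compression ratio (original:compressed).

Compression ratio = Original / Compressed
= 6724 / 3758 = 1.79:1


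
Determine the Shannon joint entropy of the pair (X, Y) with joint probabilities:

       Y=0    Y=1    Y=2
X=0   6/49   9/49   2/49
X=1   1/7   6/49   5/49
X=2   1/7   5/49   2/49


H(X,Y) = -Σ p(x,y) log₂ p(x,y)
  p(0,0)=6/49: -0.1224 × log₂(0.1224) = 0.3710
  p(0,1)=9/49: -0.1837 × log₂(0.1837) = 0.4490
  p(0,2)=2/49: -0.0408 × log₂(0.0408) = 0.1884
  p(1,0)=1/7: -0.1429 × log₂(0.1429) = 0.4011
  p(1,1)=6/49: -0.1224 × log₂(0.1224) = 0.3710
  p(1,2)=5/49: -0.1020 × log₂(0.1020) = 0.3360
  p(2,0)=1/7: -0.1429 × log₂(0.1429) = 0.4011
  p(2,1)=5/49: -0.1020 × log₂(0.1020) = 0.3360
  p(2,2)=2/49: -0.0408 × log₂(0.0408) = 0.1884
H(X,Y) = 3.0418 bits


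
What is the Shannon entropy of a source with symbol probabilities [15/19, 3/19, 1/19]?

H(X) = -Σ p(x) log₂ p(x)
  -15/19 × log₂(15/19) = 0.2692
  -3/19 × log₂(3/19) = 0.4205
  -1/19 × log₂(1/19) = 0.2236
H(X) = 0.9133 bits


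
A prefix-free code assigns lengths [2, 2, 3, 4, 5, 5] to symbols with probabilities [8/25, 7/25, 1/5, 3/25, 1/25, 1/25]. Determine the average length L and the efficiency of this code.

Average length L = Σ p_i × l_i = 2.6800 bits
Entropy H = 2.2432 bits
Efficiency η = H/L × 100% = 83.70%


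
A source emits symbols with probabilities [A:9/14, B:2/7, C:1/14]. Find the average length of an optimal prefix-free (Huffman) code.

Huffman tree construction:
Combine smallest probabilities repeatedly
Resulting codes:
  A: 1 (length 1)
  B: 01 (length 2)
  C: 00 (length 2)
Average length = Σ p(s) × length(s) = 1.3571 bits


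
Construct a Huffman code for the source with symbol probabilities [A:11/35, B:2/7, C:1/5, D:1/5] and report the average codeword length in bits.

Huffman tree construction:
Combine smallest probabilities repeatedly
Resulting codes:
  A: 11 (length 2)
  B: 10 (length 2)
  C: 00 (length 2)
  D: 01 (length 2)
Average length = Σ p(s) × length(s) = 2.0000 bits
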